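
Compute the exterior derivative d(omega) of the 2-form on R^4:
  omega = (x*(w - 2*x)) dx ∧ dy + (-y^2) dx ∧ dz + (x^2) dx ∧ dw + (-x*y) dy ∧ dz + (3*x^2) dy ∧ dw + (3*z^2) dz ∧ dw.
d(omega) = (7*x) dx ∧ dy ∧ dw + (y) dx ∧ dy ∧ dz

For a 2-form omega = sum_{i<j} g_{ij} dx_i ∧ dx_j, the exterior derivative is
  d(omega) = sum_{i<j} d(g_{ij}) ∧ dx_i ∧ dx_j = sum_{i<j, k} (∂g_{ij}/∂x_k) dx_k ∧ dx_i ∧ dx_j.
Expand each term, using dx_k ∧ dx_i ∧ dx_j = sgn(permutation) dx_{(a)} ∧ dx_{(b)} ∧ dx_{(c)} with (a < b < c) sorted:
  d(x*(w - 2*x)) includes (∂/∂w)(x*(w - 2*x)) dw = (x) dw, which multiplied by dx ∧ dy gives (x) dx ∧ dy ∧ dw
  d(-y^2) includes (∂/∂y)(-y^2) dy = (-2*y) dy, which multiplied by dx ∧ dz gives (2*y) dx ∧ dy ∧ dz
  d(-x*y) includes (∂/∂x)(-x*y) dx = (-y) dx, which multiplied by dy ∧ dz gives (-y) dx ∧ dy ∧ dz
  d(3*x^2) includes (∂/∂x)(3*x^2) dx = (6*x) dx, which multiplied by dy ∧ dw gives (6*x) dx ∧ dy ∧ dw
Collecting like 3-forms: d(omega) = (7*x) dx ∧ dy ∧ dw + (y) dx ∧ dy ∧ dz.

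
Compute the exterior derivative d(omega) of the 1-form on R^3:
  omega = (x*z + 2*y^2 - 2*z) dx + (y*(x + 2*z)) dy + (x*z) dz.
d(omega) = (-3*y) dx ∧ dy + (-x + z + 2) dx ∧ dz + (-2*y) dy ∧ dz

For a 1-form omega = sum_i f_i dx_i, the exterior derivative is
  d(omega) = sum_{i < j} (∂f_j/∂x_i - ∂f_i/∂x_j) dx_i ∧ dx_j.
  coefficient of dx ∧ dy: ∂f_2/∂x - ∂f_1/∂y = ∂(y*(x + 2*z))/∂x - ∂(x*z + 2*y^2 - 2*z)/∂y = -3*y
  coefficient of dx ∧ dz: ∂f_3/∂x - ∂f_1/∂z = ∂(x*z)/∂x - ∂(x*z + 2*y^2 - 2*z)/∂z = -x + z + 2
  coefficient of dy ∧ dz: ∂f_3/∂y - ∂f_2/∂z = ∂(x*z)/∂y - ∂(y*(x + 2*z))/∂z = -2*y
Assembling: d(omega) = (-3*y) dx ∧ dy + (-x + z + 2) dx ∧ dz + (-2*y) dy ∧ dz.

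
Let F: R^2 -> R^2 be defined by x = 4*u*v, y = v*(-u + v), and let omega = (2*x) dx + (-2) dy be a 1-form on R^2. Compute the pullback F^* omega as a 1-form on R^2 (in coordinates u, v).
F^* omega = (2*v*(16*u*v + 1)) du + (32*u^2*v + 2*u - 4*v) dv

Using F^*(f dg) = (f ∘ F) d(g ∘ F), substitute each coordinate x_i by F_i(u, v) in f_i, and replace dx_i by d F_i = (∂F_i/∂u) du + (∂F_i/∂v) dv.
  For the x component: f_1(F) = 8*u*v; d F_1 = (4*v) du + (4*u) dv
  For the y component: f_2(F) = -2; d F_2 = (-v) du + (-u + 2*v) dv
Combining and collecting du, dv coefficients:
  coeff of du: 2*v*(16*u*v + 1)
  coeff of dv: 32*u^2*v + 2*u - 4*v
F^* omega = (2*v*(16*u*v + 1)) du + (32*u^2*v + 2*u - 4*v) dv.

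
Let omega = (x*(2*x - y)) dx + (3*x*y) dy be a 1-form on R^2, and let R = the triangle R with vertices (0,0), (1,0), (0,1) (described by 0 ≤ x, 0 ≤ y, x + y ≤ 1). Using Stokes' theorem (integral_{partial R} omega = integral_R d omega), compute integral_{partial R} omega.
integral_(partial R) omega = 2/3

Stokes: integral_partial_R omega = integral_R d omega with d omega = (∂Q/∂x - ∂P/∂y) dx ∧ dy.
  ∂Q/∂x = 3*y
  ∂P/∂y = -x
  integrand = ∂Q/∂x - ∂P/∂y = x + 3*y.
Integrating over R: integral_0^1 integral_0^{1-x} (x + 3*y) dy dx = 2/3.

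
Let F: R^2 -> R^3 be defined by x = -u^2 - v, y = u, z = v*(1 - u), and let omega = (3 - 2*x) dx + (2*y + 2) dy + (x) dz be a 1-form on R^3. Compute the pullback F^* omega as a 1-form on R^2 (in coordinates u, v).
F^* omega = (-4*u^3 + u^2*v - 4*u*v - 4*u + v^2 + 2) du + (u^3 - 3*u^2 + u*v - 3*v - 3) dv

Using F^*(f dg) = (f ∘ F) d(g ∘ F), substitute each coordinate x_i by F_i(u, v) in f_i, and replace dx_i by d F_i = (∂F_i/∂u) du + (∂F_i/∂v) dv.
  For the x component: f_1(F) = 2*u^2 + 2*v + 3; d F_1 = (-2*u) du + (-1) dv
  For the y component: f_2(F) = 2*u + 2; d F_2 = (1) du + (0) dv
  For the z component: f_3(F) = -u^2 - v; d F_3 = (-v) du + (1 - u) dv
Combining and collecting du, dv coefficients:
  coeff of du: -4*u^3 + u^2*v - 4*u*v - 4*u + v^2 + 2
  coeff of dv: u^3 - 3*u^2 + u*v - 3*v - 3
F^* omega = (-4*u^3 + u^2*v - 4*u*v - 4*u + v^2 + 2) du + (u^3 - 3*u^2 + u*v - 3*v - 3) dv.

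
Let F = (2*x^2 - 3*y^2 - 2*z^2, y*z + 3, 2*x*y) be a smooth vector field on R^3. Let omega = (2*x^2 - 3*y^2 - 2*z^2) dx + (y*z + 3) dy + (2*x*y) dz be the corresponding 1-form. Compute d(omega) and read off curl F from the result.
d(omega) = (2*x - y) dy ∧ dz + (-2*y - 4*z) dz ∧ dx + (6*y) dx ∧ dy; curl F = (2*x - y, -2*y - 4*z, 6*y)

d omega = sum_{i<j} (∂f_j/∂x_i - ∂f_i/∂x_j) dx_i ∧ dx_j. Under the identification (dy ∧ dz, dz ∧ dx, dx ∧ dy) ↔ (e_x, e_y, e_z), the coefficients are exactly the components of curl F. Compute:
  ∂R/∂y - ∂Q/∂z = (2*x) - (y) = 2*x - y
  ∂P/∂z - ∂R/∂x = (-4*z) - (2*y) = -2*y - 4*z
  ∂Q/∂x - ∂P/∂y = (0) - (-6*y) = 6*y.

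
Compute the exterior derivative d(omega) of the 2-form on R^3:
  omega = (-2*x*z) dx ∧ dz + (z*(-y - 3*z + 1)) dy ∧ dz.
d(omega) = 0

For a 2-form omega = sum_{i<j} g_{ij} dx_i ∧ dx_j, the exterior derivative is
  d(omega) = sum_{i<j} d(g_{ij}) ∧ dx_i ∧ dx_j = sum_{i<j, k} (∂g_{ij}/∂x_k) dx_k ∧ dx_i ∧ dx_j.
Expand each term, using dx_k ∧ dx_i ∧ dx_j = sgn(permutation) dx_{(a)} ∧ dx_{(b)} ∧ dx_{(c)} with (a < b < c) sorted:

Collecting like 3-forms: d(omega) = 0.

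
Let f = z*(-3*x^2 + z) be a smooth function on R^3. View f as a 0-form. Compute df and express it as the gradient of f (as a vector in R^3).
df = (-6*x*z) dx + (0) dy + (-3*x^2 + 2*z) dz; grad f = (-6*x*z, 0, -3*x^2 + 2*z)

For a 0-form f, d f = (∂f/∂x) dx + (∂f/∂y) dy + (∂f/∂z) dz. The components of the vector representation are exactly the entries of grad f in Cartesian coordinates:
  ∂f/∂x = -6*x*z
  ∂f/∂y = 0
  ∂f/∂z = -3*x^2 + 2*z.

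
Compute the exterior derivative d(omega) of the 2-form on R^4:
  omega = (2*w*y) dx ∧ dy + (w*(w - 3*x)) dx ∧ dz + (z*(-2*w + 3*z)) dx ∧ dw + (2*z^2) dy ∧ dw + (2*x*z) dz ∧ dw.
d(omega) = (2*y) dx ∧ dy ∧ dw + (4*w - 3*x - 4*z) dx ∧ dz ∧ dw + (-4*z) dy ∧ dz ∧ dw

For a 2-form omega = sum_{i<j} g_{ij} dx_i ∧ dx_j, the exterior derivative is
  d(omega) = sum_{i<j} d(g_{ij}) ∧ dx_i ∧ dx_j = sum_{i<j, k} (∂g_{ij}/∂x_k) dx_k ∧ dx_i ∧ dx_j.
Expand each term, using dx_k ∧ dx_i ∧ dx_j = sgn(permutation) dx_{(a)} ∧ dx_{(b)} ∧ dx_{(c)} with (a < b < c) sorted:
  d(2*w*y) includes (∂/∂w)(2*w*y) dw = (2*y) dw, which multiplied by dx ∧ dy gives (2*y) dx ∧ dy ∧ dw
  d(w*(w - 3*x)) includes (∂/∂w)(w*(w - 3*x)) dw = (2*w - 3*x) dw, which multiplied by dx ∧ dz gives (2*w - 3*x) dx ∧ dz ∧ dw
  d(z*(-2*w + 3*z)) includes (∂/∂z)(z*(-2*w + 3*z)) dz = (-2*w + 6*z) dz, which multiplied by dx ∧ dw gives (2*w - 6*z) dx ∧ dz ∧ dw
  d(2*z^2) includes (∂/∂z)(2*z^2) dz = (4*z) dz, which multiplied by dy ∧ dw gives (-4*z) dy ∧ dz ∧ dw
  d(2*x*z) includes (∂/∂x)(2*x*z) dx = (2*z) dx, which multiplied by dz ∧ dw gives (2*z) dx ∧ dz ∧ dw
Collecting like 3-forms: d(omega) = (2*y) dx ∧ dy ∧ dw + (4*w - 3*x - 4*z) dx ∧ dz ∧ dw + (-4*z) dy ∧ dz ∧ dw.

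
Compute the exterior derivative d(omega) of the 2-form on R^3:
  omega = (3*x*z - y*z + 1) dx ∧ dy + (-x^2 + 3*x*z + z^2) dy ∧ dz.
d(omega) = (x - y + 3*z) dx ∧ dy ∧ dz

For a 2-form omega = sum_{i<j} g_{ij} dx_i ∧ dx_j, the exterior derivative is
  d(omega) = sum_{i<j} d(g_{ij}) ∧ dx_i ∧ dx_j = sum_{i<j, k} (∂g_{ij}/∂x_k) dx_k ∧ dx_i ∧ dx_j.
Expand each term, using dx_k ∧ dx_i ∧ dx_j = sgn(permutation) dx_{(a)} ∧ dx_{(b)} ∧ dx_{(c)} with (a < b < c) sorted:
  d(3*x*z - y*z + 1) includes (∂/∂z)(3*x*z - y*z + 1) dz = (3*x - y) dz, which multiplied by dx ∧ dy gives (3*x - y) dx ∧ dy ∧ dz
  d(-x^2 + 3*x*z + z^2) includes (∂/∂x)(-x^2 + 3*x*z + z^2) dx = (-2*x + 3*z) dx, which multiplied by dy ∧ dz gives (-2*x + 3*z) dx ∧ dy ∧ dz
Collecting like 3-forms: d(omega) = (x - y + 3*z) dx ∧ dy ∧ dz.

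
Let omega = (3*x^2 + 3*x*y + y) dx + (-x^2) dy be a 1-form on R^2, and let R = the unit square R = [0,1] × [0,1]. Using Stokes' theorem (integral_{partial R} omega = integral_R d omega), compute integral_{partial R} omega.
integral_(partial R) omega = -7/2

Stokes: integral_partial_R omega = integral_R d omega with d omega = (∂Q/∂x - ∂P/∂y) dx ∧ dy.
  ∂Q/∂x = -2*x
  ∂P/∂y = 3*x + 1
  integrand = ∂Q/∂x - ∂P/∂y = -5*x - 1.
Integrating over R: integral_0^1 integral_0^1 (-5*x - 1) dx dy = -7/2.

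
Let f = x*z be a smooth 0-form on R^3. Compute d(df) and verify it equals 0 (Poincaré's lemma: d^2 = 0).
d(df) = 0

Step 1: df = sum_i (∂f/∂x_i) dx_i = (z) dx + (0) dy + (x) dz.
Step 2: Apply d again. Using the 1-form formula, the coefficient of dx ∧ dy in d(df) is ∂^2 f/∂x ∂y - ∂^2 f/∂y ∂x = (0) - (0) = 0 (equality of mixed partials for smooth f).
Similarly for dx ∧ dz and dy ∧ dz — all coefficients vanish. So d(df) = 0.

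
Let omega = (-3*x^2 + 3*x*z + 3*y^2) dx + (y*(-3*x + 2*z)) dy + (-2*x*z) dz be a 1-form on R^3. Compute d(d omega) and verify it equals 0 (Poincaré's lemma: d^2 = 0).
d(d omega) = 0

Step 1: d omega = sum_{i<j} (∂f_j/∂x_i - ∂f_i/∂x_j) dx_i ∧ dx_j:
  coeff of dx ∧ dy: -9*y
  coeff of dx ∧ dz: -3*x - 2*z
  coeff of dy ∧ dz: -2*y
Step 2: Apply d again to each 2-form coefficient. The only possible 3-form in R^3 is dx ∧ dy ∧ dz, with coefficient
  ∂(coeff of dy∧dz)/∂x - ∂(coeff of dx∧dz)/∂y + ∂(coeff of dx∧dy)/∂z
  = ∂/∂x (-2*y) - ∂/∂y (-3*x - 2*z) + ∂/∂z (-9*y).
Each of these terms simplifies to sums of mixed partials that cancel in pairs. The result is 0 (by equality of mixed partials for smooth functions — Schwarz / Clairaut).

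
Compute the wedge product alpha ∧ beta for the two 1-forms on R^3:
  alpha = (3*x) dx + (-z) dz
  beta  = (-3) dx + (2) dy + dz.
alpha ∧ beta = (6*x) dx ∧ dy + (3*x - 3*z) dx ∧ dz + (2*z) dy ∧ dz

Distribute the wedge, using dx_i ∧ dx_j = -dx_j ∧ dx_i and dx_i ∧ dx_i = 0. For each pair (i, j) with i < j, the coefficient of dx_i ∧ dx_j in alpha ∧ beta is (alpha_i * beta_j - alpha_j * beta_i). Collecting: alpha ∧ beta = (6*x) dx ∧ dy + (3*x - 3*z) dx ∧ dz + (2*z) dy ∧ dz.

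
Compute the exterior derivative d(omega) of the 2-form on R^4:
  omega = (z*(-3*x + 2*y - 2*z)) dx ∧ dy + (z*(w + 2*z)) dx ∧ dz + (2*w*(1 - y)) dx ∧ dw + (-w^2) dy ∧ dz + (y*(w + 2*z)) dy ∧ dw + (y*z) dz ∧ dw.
d(omega) = (-3*x + 2*y - 4*z) dx ∧ dy ∧ dz + (z) dx ∧ dz ∧ dw + (2*w) dx ∧ dy ∧ dw + (-2*w - 2*y + z) dy ∧ dz ∧ dw

For a 2-form omega = sum_{i<j} g_{ij} dx_i ∧ dx_j, the exterior derivative is
  d(omega) = sum_{i<j} d(g_{ij}) ∧ dx_i ∧ dx_j = sum_{i<j, k} (∂g_{ij}/∂x_k) dx_k ∧ dx_i ∧ dx_j.
Expand each term, using dx_k ∧ dx_i ∧ dx_j = sgn(permutation) dx_{(a)} ∧ dx_{(b)} ∧ dx_{(c)} with (a < b < c) sorted:
  d(z*(-3*x + 2*y - 2*z)) includes (∂/∂z)(z*(-3*x + 2*y - 2*z)) dz = (-3*x + 2*y - 4*z) dz, which multiplied by dx ∧ dy gives (-3*x + 2*y - 4*z) dx ∧ dy ∧ dz
  d(z*(w + 2*z)) includes (∂/∂w)(z*(w + 2*z)) dw = (z) dw, which multiplied by dx ∧ dz gives (z) dx ∧ dz ∧ dw
  d(2*w*(1 - y)) includes (∂/∂y)(2*w*(1 - y)) dy = (-2*w) dy, which multiplied by dx ∧ dw gives (2*w) dx ∧ dy ∧ dw
  d(-w^2) includes (∂/∂w)(-w^2) dw = (-2*w) dw, which multiplied by dy ∧ dz gives (-2*w) dy ∧ dz ∧ dw
  d(y*(w + 2*z)) includes (∂/∂z)(y*(w + 2*z)) dz = (2*y) dz, which multiplied by dy ∧ dw gives (-2*y) dy ∧ dz ∧ dw
  d(y*z) includes (∂/∂y)(y*z) dy = (z) dy, which multiplied by dz ∧ dw gives (z) dy ∧ dz ∧ dw
Collecting like 3-forms: d(omega) = (-3*x + 2*y - 4*z) dx ∧ dy ∧ dz + (z) dx ∧ dz ∧ dw + (2*w) dx ∧ dy ∧ dw + (-2*w - 2*y + z) dy ∧ dz ∧ dw.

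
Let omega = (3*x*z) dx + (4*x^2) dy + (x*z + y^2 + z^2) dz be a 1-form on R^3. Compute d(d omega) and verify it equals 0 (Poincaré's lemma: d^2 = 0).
d(d omega) = 0

Step 1: d omega = sum_{i<j} (∂f_j/∂x_i - ∂f_i/∂x_j) dx_i ∧ dx_j:
  coeff of dx ∧ dy: 8*x
  coeff of dx ∧ dz: -3*x + z
  coeff of dy ∧ dz: 2*y
Step 2: Apply d again to each 2-form coefficient. The only possible 3-form in R^3 is dx ∧ dy ∧ dz, with coefficient
  ∂(coeff of dy∧dz)/∂x - ∂(coeff of dx∧dz)/∂y + ∂(coeff of dx∧dy)/∂z
  = ∂/∂x (2*y) - ∂/∂y (-3*x + z) + ∂/∂z (8*x).
Each of these terms simplifies to sums of mixed partials that cancel in pairs. The result is 0 (by equality of mixed partials for smooth functions — Schwarz / Clairaut).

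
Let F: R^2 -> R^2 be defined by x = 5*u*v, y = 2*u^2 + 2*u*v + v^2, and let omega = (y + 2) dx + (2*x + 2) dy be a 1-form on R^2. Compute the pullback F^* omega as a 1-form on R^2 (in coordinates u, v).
F^* omega = (50*u^2*v + 30*u*v^2 + 8*u + 5*v^3 + 14*v) du + (10*u^3 + 30*u^2*v + 25*u*v^2 + 14*u + 4*v) dv

Using F^*(f dg) = (f ∘ F) d(g ∘ F), substitute each coordinate x_i by F_i(u, v) in f_i, and replace dx_i by d F_i = (∂F_i/∂u) du + (∂F_i/∂v) dv.
  For the x component: f_1(F) = 2*u^2 + 2*u*v + v^2 + 2; d F_1 = (5*v) du + (5*u) dv
  For the y component: f_2(F) = 10*u*v + 2; d F_2 = (4*u + 2*v) du + (2*u + 2*v) dv
Combining and collecting du, dv coefficients:
  coeff of du: 50*u^2*v + 30*u*v^2 + 8*u + 5*v^3 + 14*v
  coeff of dv: 10*u^3 + 30*u^2*v + 25*u*v^2 + 14*u + 4*v
F^* omega = (50*u^2*v + 30*u*v^2 + 8*u + 5*v^3 + 14*v) du + (10*u^3 + 30*u^2*v + 25*u*v^2 + 14*u + 4*v) dv.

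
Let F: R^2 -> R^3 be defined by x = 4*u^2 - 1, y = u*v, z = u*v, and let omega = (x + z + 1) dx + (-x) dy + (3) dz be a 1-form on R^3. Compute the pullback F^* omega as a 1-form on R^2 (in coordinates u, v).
F^* omega = (32*u^3 + 4*u^2*v + 4*v) du + (4*u*(1 - u^2)) dv

Using F^*(f dg) = (f ∘ F) d(g ∘ F), substitute each coordinate x_i by F_i(u, v) in f_i, and replace dx_i by d F_i = (∂F_i/∂u) du + (∂F_i/∂v) dv.
  For the x component: f_1(F) = u*(4*u + v); d F_1 = (8*u) du + (0) dv
  For the y component: f_2(F) = 1 - 4*u^2; d F_2 = (v) du + (u) dv
  For the z component: f_3(F) = 3; d F_3 = (v) du + (u) dv
Combining and collecting du, dv coefficients:
  coeff of du: 32*u^3 + 4*u^2*v + 4*v
  coeff of dv: 4*u*(1 - u^2)
F^* omega = (32*u^3 + 4*u^2*v + 4*v) du + (4*u*(1 - u^2)) dv.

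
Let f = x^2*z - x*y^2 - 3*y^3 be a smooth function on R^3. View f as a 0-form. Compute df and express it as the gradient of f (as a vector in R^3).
df = (2*x*z - y^2) dx + (y*(-2*x - 9*y)) dy + (x^2) dz; grad f = (2*x*z - y^2, y*(-2*x - 9*y), x^2)

For a 0-form f, d f = (∂f/∂x) dx + (∂f/∂y) dy + (∂f/∂z) dz. The components of the vector representation are exactly the entries of grad f in Cartesian coordinates:
  ∂f/∂x = 2*x*z - y^2
  ∂f/∂y = y*(-2*x - 9*y)
  ∂f/∂z = x^2.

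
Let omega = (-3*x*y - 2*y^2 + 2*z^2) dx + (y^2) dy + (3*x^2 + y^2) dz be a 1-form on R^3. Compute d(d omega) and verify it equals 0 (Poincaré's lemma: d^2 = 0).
d(d omega) = 0

Step 1: d omega = sum_{i<j} (∂f_j/∂x_i - ∂f_i/∂x_j) dx_i ∧ dx_j:
  coeff of dx ∧ dy: 3*x + 4*y
  coeff of dx ∧ dz: 6*x - 4*z
  coeff of dy ∧ dz: 2*y
Step 2: Apply d again to each 2-form coefficient. The only possible 3-form in R^3 is dx ∧ dy ∧ dz, with coefficient
  ∂(coeff of dy∧dz)/∂x - ∂(coeff of dx∧dz)/∂y + ∂(coeff of dx∧dy)/∂z
  = ∂/∂x (2*y) - ∂/∂y (6*x - 4*z) + ∂/∂z (3*x + 4*y).
Each of these terms simplifies to sums of mixed partials that cancel in pairs. The result is 0 (by equality of mixed partials for smooth functions — Schwarz / Clairaut).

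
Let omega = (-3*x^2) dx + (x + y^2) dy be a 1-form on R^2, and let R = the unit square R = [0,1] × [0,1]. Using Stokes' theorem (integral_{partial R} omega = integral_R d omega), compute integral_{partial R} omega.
integral_(partial R) omega = 1

Stokes: integral_partial_R omega = integral_R d omega with d omega = (∂Q/∂x - ∂P/∂y) dx ∧ dy.
  ∂Q/∂x = 1
  ∂P/∂y = 0
  integrand = ∂Q/∂x - ∂P/∂y = 1.
Integrating over R: integral_0^1 integral_0^1 (1) dx dy = 1.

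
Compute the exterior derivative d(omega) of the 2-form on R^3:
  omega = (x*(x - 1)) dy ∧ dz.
d(omega) = (2*x - 1) dx ∧ dy ∧ dz

For a 2-form omega = sum_{i<j} g_{ij} dx_i ∧ dx_j, the exterior derivative is
  d(omega) = sum_{i<j} d(g_{ij}) ∧ dx_i ∧ dx_j = sum_{i<j, k} (∂g_{ij}/∂x_k) dx_k ∧ dx_i ∧ dx_j.
Expand each term, using dx_k ∧ dx_i ∧ dx_j = sgn(permutation) dx_{(a)} ∧ dx_{(b)} ∧ dx_{(c)} with (a < b < c) sorted:
  d(x*(x - 1)) includes (∂/∂x)(x*(x - 1)) dx = (2*x - 1) dx, which multiplied by dy ∧ dz gives (2*x - 1) dx ∧ dy ∧ dz
Collecting like 3-forms: d(omega) = (2*x - 1) dx ∧ dy ∧ dz.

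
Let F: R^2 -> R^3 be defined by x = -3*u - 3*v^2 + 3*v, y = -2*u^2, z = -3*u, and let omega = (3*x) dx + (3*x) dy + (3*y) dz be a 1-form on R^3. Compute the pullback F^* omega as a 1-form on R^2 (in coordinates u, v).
F^* omega = (54*u^2 + 36*u*v^2 - 36*u*v + 27*u + 27*v^2 - 27*v) du + (54*u*v - 27*u + 54*v^3 - 81*v^2 + 27*v) dv

Using F^*(f dg) = (f ∘ F) d(g ∘ F), substitute each coordinate x_i by F_i(u, v) in f_i, and replace dx_i by d F_i = (∂F_i/∂u) du + (∂F_i/∂v) dv.
  For the x component: f_1(F) = -9*u - 9*v^2 + 9*v; d F_1 = (-3) du + (3 - 6*v) dv
  For the y component: f_2(F) = -9*u - 9*v^2 + 9*v; d F_2 = (-4*u) du + (0) dv
  For the z component: f_3(F) = -6*u^2; d F_3 = (-3) du + (0) dv
Combining and collecting du, dv coefficients:
  coeff of du: 54*u^2 + 36*u*v^2 - 36*u*v + 27*u + 27*v^2 - 27*v
  coeff of dv: 54*u*v - 27*u + 54*v^3 - 81*v^2 + 27*v
F^* omega = (54*u^2 + 36*u*v^2 - 36*u*v + 27*u + 27*v^2 - 27*v) du + (54*u*v - 27*u + 54*v^3 - 81*v^2 + 27*v) dv.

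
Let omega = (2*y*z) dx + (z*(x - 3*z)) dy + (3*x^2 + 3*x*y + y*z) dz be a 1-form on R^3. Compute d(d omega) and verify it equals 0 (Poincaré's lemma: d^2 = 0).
d(d omega) = 0

Step 1: d omega = sum_{i<j} (∂f_j/∂x_i - ∂f_i/∂x_j) dx_i ∧ dx_j:
  coeff of dx ∧ dy: -z
  coeff of dx ∧ dz: 6*x + y
  coeff of dy ∧ dz: 2*x + 7*z
Step 2: Apply d again to each 2-form coefficient. The only possible 3-form in R^3 is dx ∧ dy ∧ dz, with coefficient
  ∂(coeff of dy∧dz)/∂x - ∂(coeff of dx∧dz)/∂y + ∂(coeff of dx∧dy)/∂z
  = ∂/∂x (2*x + 7*z) - ∂/∂y (6*x + y) + ∂/∂z (-z).
Each of these terms simplifies to sums of mixed partials that cancel in pairs. The result is 0 (by equality of mixed partials for smooth functions — Schwarz / Clairaut).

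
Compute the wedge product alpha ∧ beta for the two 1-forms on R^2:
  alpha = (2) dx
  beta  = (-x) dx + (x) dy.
alpha ∧ beta = (2*x) dx ∧ dy

Distribute the wedge, using dx_i ∧ dx_j = -dx_j ∧ dx_i and dx_i ∧ dx_i = 0. For each pair (i, j) with i < j, the coefficient of dx_i ∧ dx_j in alpha ∧ beta is (alpha_i * beta_j - alpha_j * beta_i). Collecting: alpha ∧ beta = (2*x) dx ∧ dy.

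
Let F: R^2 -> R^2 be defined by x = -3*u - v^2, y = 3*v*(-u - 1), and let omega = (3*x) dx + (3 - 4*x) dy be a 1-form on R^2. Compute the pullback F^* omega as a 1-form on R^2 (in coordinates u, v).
F^* omega = (-36*u*v + 27*u - 12*v^3 + 9*v^2 - 9*v) du + (-36*u^2 - 12*u*v^2 + 18*u*v - 45*u + 6*v^3 - 12*v^2 - 9) dv

Using F^*(f dg) = (f ∘ F) d(g ∘ F), substitute each coordinate x_i by F_i(u, v) in f_i, and replace dx_i by d F_i = (∂F_i/∂u) du + (∂F_i/∂v) dv.
  For the x component: f_1(F) = -9*u - 3*v^2; d F_1 = (-3) du + (-2*v) dv
  For the y component: f_2(F) = 12*u + 4*v^2 + 3; d F_2 = (-3*v) du + (-3*u - 3) dv
Combining and collecting du, dv coefficients:
  coeff of du: -36*u*v + 27*u - 12*v^3 + 9*v^2 - 9*v
  coeff of dv: -36*u^2 - 12*u*v^2 + 18*u*v - 45*u + 6*v^3 - 12*v^2 - 9
F^* omega = (-36*u*v + 27*u - 12*v^3 + 9*v^2 - 9*v) du + (-36*u^2 - 12*u*v^2 + 18*u*v - 45*u + 6*v^3 - 12*v^2 - 9) dv.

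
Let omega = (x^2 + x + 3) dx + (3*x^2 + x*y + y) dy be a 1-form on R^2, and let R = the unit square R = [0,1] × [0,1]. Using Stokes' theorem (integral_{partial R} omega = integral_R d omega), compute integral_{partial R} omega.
integral_(partial R) omega = 7/2

Stokes: integral_partial_R omega = integral_R d omega with d omega = (∂Q/∂x - ∂P/∂y) dx ∧ dy.
  ∂Q/∂x = 6*x + y
  ∂P/∂y = 0
  integrand = ∂Q/∂x - ∂P/∂y = 6*x + y.
Integrating over R: integral_0^1 integral_0^1 (6*x + y) dx dy = 7/2.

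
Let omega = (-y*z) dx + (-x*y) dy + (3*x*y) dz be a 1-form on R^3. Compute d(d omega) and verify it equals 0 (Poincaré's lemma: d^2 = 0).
d(d omega) = 0

Step 1: d omega = sum_{i<j} (∂f_j/∂x_i - ∂f_i/∂x_j) dx_i ∧ dx_j:
  coeff of dx ∧ dy: -y + z
  coeff of dx ∧ dz: 4*y
  coeff of dy ∧ dz: 3*x
Step 2: Apply d again to each 2-form coefficient. The only possible 3-form in R^3 is dx ∧ dy ∧ dz, with coefficient
  ∂(coeff of dy∧dz)/∂x - ∂(coeff of dx∧dz)/∂y + ∂(coeff of dx∧dy)/∂z
  = ∂/∂x (3*x) - ∂/∂y (4*y) + ∂/∂z (-y + z).
Each of these terms simplifies to sums of mixed partials that cancel in pairs. The result is 0 (by equality of mixed partials for smooth functions — Schwarz / Clairaut).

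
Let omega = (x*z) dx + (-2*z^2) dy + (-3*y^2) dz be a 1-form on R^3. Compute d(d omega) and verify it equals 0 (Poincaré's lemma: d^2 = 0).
d(d omega) = 0

Step 1: d omega = sum_{i<j} (∂f_j/∂x_i - ∂f_i/∂x_j) dx_i ∧ dx_j:
  coeff of dx ∧ dy: 0
  coeff of dx ∧ dz: -x
  coeff of dy ∧ dz: -6*y + 4*z
Step 2: Apply d again to each 2-form coefficient. The only possible 3-form in R^3 is dx ∧ dy ∧ dz, with coefficient
  ∂(coeff of dy∧dz)/∂x - ∂(coeff of dx∧dz)/∂y + ∂(coeff of dx∧dy)/∂z
  = ∂/∂x (-6*y + 4*z) - ∂/∂y (-x) + ∂/∂z (0).
Each of these terms simplifies to sums of mixed partials that cancel in pairs. The result is 0 (by equality of mixed partials for smooth functions — Schwarz / Clairaut).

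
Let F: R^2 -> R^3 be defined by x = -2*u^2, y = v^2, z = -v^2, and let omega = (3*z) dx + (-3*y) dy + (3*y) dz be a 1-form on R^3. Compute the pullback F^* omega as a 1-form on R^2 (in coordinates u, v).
F^* omega = (12*u*v^2) du + (-12*v^3) dv

Using F^*(f dg) = (f ∘ F) d(g ∘ F), substitute each coordinate x_i by F_i(u, v) in f_i, and replace dx_i by d F_i = (∂F_i/∂u) du + (∂F_i/∂v) dv.
  For the x component: f_1(F) = -3*v^2; d F_1 = (-4*u) du + (0) dv
  For the y component: f_2(F) = -3*v^2; d F_2 = (0) du + (2*v) dv
  For the z component: f_3(F) = 3*v^2; d F_3 = (0) du + (-2*v) dv
Combining and collecting du, dv coefficients:
  coeff of du: 12*u*v^2
  coeff of dv: -12*v^3
F^* omega = (12*u*v^2) du + (-12*v^3) dv.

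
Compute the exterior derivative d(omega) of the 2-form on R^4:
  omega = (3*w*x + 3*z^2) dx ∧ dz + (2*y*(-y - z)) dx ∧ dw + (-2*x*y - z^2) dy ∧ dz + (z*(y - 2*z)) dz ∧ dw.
d(omega) = (3*x + 2*y) dx ∧ dz ∧ dw + (4*y + 2*z) dx ∧ dy ∧ dw + (-2*y) dx ∧ dy ∧ dz + (z) dy ∧ dz ∧ dw

For a 2-form omega = sum_{i<j} g_{ij} dx_i ∧ dx_j, the exterior derivative is
  d(omega) = sum_{i<j} d(g_{ij}) ∧ dx_i ∧ dx_j = sum_{i<j, k} (∂g_{ij}/∂x_k) dx_k ∧ dx_i ∧ dx_j.
Expand each term, using dx_k ∧ dx_i ∧ dx_j = sgn(permutation) dx_{(a)} ∧ dx_{(b)} ∧ dx_{(c)} with (a < b < c) sorted:
  d(3*w*x + 3*z^2) includes (∂/∂w)(3*w*x + 3*z^2) dw = (3*x) dw, which multiplied by dx ∧ dz gives (3*x) dx ∧ dz ∧ dw
  d(2*y*(-y - z)) includes (∂/∂y)(2*y*(-y - z)) dy = (-4*y - 2*z) dy, which multiplied by dx ∧ dw gives (4*y + 2*z) dx ∧ dy ∧ dw
  d(2*y*(-y - z)) includes (∂/∂z)(2*y*(-y - z)) dz = (-2*y) dz, which multiplied by dx ∧ dw gives (2*y) dx ∧ dz ∧ dw
  d(-2*x*y - z^2) includes (∂/∂x)(-2*x*y - z^2) dx = (-2*y) dx, which multiplied by dy ∧ dz gives (-2*y) dx ∧ dy ∧ dz
  d(z*(y - 2*z)) includes (∂/∂y)(z*(y - 2*z)) dy = (z) dy, which multiplied by dz ∧ dw gives (z) dy ∧ dz ∧ dw
Collecting like 3-forms: d(omega) = (3*x + 2*y) dx ∧ dz ∧ dw + (4*y + 2*z) dx ∧ dy ∧ dw + (-2*y) dx ∧ dy ∧ dz + (z) dy ∧ dz ∧ dw.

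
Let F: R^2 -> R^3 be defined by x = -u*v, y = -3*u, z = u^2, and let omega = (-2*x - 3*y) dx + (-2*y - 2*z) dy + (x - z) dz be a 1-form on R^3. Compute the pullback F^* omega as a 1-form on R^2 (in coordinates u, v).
F^* omega = (u*(-2*u^2 - 2*u*v + 6*u - 2*v^2 - 9*v - 18)) du + (u^2*(-2*v - 9)) dv

Using F^*(f dg) = (f ∘ F) d(g ∘ F), substitute each coordinate x_i by F_i(u, v) in f_i, and replace dx_i by d F_i = (∂F_i/∂u) du + (∂F_i/∂v) dv.
  For the x component: f_1(F) = u*(2*v + 9); d F_1 = (-v) du + (-u) dv
  For the y component: f_2(F) = 2*u*(3 - u); d F_2 = (-3) du + (0) dv
  For the z component: f_3(F) = u*(-u - v); d F_3 = (2*u) du + (0) dv
Combining and collecting du, dv coefficients:
  coeff of du: u*(-2*u^2 - 2*u*v + 6*u - 2*v^2 - 9*v - 18)
  coeff of dv: u^2*(-2*v - 9)
F^* omega = (u*(-2*u^2 - 2*u*v + 6*u - 2*v^2 - 9*v - 18)) du + (u^2*(-2*v - 9)) dv.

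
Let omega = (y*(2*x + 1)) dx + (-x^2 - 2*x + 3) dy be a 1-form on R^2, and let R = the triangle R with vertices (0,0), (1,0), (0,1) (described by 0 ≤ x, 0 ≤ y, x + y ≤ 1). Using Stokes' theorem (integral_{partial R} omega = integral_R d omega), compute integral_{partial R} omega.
integral_(partial R) omega = -13/6

Stokes: integral_partial_R omega = integral_R d omega with d omega = (∂Q/∂x - ∂P/∂y) dx ∧ dy.
  ∂Q/∂x = -2*x - 2
  ∂P/∂y = 2*x + 1
  integrand = ∂Q/∂x - ∂P/∂y = -4*x - 3.
Integrating over R: integral_0^1 integral_0^{1-x} (-4*x - 3) dy dx = -13/6.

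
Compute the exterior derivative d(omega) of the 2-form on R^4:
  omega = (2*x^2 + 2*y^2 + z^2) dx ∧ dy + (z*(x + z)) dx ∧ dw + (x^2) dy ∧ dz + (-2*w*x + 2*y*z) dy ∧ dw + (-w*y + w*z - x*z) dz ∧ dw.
d(omega) = (2*x + 2*z) dx ∧ dy ∧ dz + (-x - 3*z) dx ∧ dz ∧ dw + (-2*w) dx ∧ dy ∧ dw + (-w - 2*y) dy ∧ dz ∧ dw

For a 2-form omega = sum_{i<j} g_{ij} dx_i ∧ dx_j, the exterior derivative is
  d(omega) = sum_{i<j} d(g_{ij}) ∧ dx_i ∧ dx_j = sum_{i<j, k} (∂g_{ij}/∂x_k) dx_k ∧ dx_i ∧ dx_j.
Expand each term, using dx_k ∧ dx_i ∧ dx_j = sgn(permutation) dx_{(a)} ∧ dx_{(b)} ∧ dx_{(c)} with (a < b < c) sorted:
  d(2*x^2 + 2*y^2 + z^2) includes (∂/∂z)(2*x^2 + 2*y^2 + z^2) dz = (2*z) dz, which multiplied by dx ∧ dy gives (2*z) dx ∧ dy ∧ dz
  d(z*(x + z)) includes (∂/∂z)(z*(x + z)) dz = (x + 2*z) dz, which multiplied by dx ∧ dw gives (-x - 2*z) dx ∧ dz ∧ dw
  d(x^2) includes (∂/∂x)(x^2) dx = (2*x) dx, which multiplied by dy ∧ dz gives (2*x) dx ∧ dy ∧ dz
  d(-2*w*x + 2*y*z) includes (∂/∂x)(-2*w*x + 2*y*z) dx = (-2*w) dx, which multiplied by dy ∧ dw gives (-2*w) dx ∧ dy ∧ dw
  d(-2*w*x + 2*y*z) includes (∂/∂z)(-2*w*x + 2*y*z) dz = (2*y) dz, which multiplied by dy ∧ dw gives (-2*y) dy ∧ dz ∧ dw
  d(-w*y + w*z - x*z) includes (∂/∂x)(-w*y + w*z - x*z) dx = (-z) dx, which multiplied by dz ∧ dw gives (-z) dx ∧ dz ∧ dw
  d(-w*y + w*z - x*z) includes (∂/∂y)(-w*y + w*z - x*z) dy = (-w) dy, which multiplied by dz ∧ dw gives (-w) dy ∧ dz ∧ dw
Collecting like 3-forms: d(omega) = (2*x + 2*z) dx ∧ dy ∧ dz + (-x - 3*z) dx ∧ dz ∧ dw + (-2*w) dx ∧ dy ∧ dw + (-w - 2*y) dy ∧ dz ∧ dw.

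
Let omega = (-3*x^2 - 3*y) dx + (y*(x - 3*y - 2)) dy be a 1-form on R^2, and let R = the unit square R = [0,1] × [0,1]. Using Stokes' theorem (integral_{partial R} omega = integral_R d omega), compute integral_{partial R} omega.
integral_(partial R) omega = 7/2

Stokes: integral_partial_R omega = integral_R d omega with d omega = (∂Q/∂x - ∂P/∂y) dx ∧ dy.
  ∂Q/∂x = y
  ∂P/∂y = -3
  integrand = ∂Q/∂x - ∂P/∂y = y + 3.
Integrating over R: integral_0^1 integral_0^1 (y + 3) dx dy = 7/2.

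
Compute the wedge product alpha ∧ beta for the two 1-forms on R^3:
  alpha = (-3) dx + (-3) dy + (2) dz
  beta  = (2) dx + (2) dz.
alpha ∧ beta = (-10) dx ∧ dz + (6) dx ∧ dy + (-6) dy ∧ dz

Distribute the wedge, using dx_i ∧ dx_j = -dx_j ∧ dx_i and dx_i ∧ dx_i = 0. For each pair (i, j) with i < j, the coefficient of dx_i ∧ dx_j in alpha ∧ beta is (alpha_i * beta_j - alpha_j * beta_i). Collecting: alpha ∧ beta = (-10) dx ∧ dz + (6) dx ∧ dy + (-6) dy ∧ dz.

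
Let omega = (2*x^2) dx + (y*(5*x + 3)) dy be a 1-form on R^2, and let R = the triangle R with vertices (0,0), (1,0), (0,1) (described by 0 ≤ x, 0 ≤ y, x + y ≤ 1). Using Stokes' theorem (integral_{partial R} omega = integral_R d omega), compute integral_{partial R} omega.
integral_(partial R) omega = 5/6

Stokes: integral_partial_R omega = integral_R d omega with d omega = (∂Q/∂x - ∂P/∂y) dx ∧ dy.
  ∂Q/∂x = 5*y
  ∂P/∂y = 0
  integrand = ∂Q/∂x - ∂P/∂y = 5*y.
Integrating over R: integral_0^1 integral_0^{1-x} (5*y) dy dx = 5/6.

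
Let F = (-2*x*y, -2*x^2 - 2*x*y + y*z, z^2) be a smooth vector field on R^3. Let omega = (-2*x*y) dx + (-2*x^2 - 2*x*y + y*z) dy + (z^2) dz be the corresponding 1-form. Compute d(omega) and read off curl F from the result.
d(omega) = (-y) dy ∧ dz + (0) dz ∧ dx + (-2*x - 2*y) dx ∧ dy; curl F = (-y, 0, -2*x - 2*y)

d omega = sum_{i<j} (∂f_j/∂x_i - ∂f_i/∂x_j) dx_i ∧ dx_j. Under the identification (dy ∧ dz, dz ∧ dx, dx ∧ dy) ↔ (e_x, e_y, e_z), the coefficients are exactly the components of curl F. Compute:
  ∂R/∂y - ∂Q/∂z = (0) - (y) = -y
  ∂P/∂z - ∂R/∂x = (0) - (0) = 0
  ∂Q/∂x - ∂P/∂y = (-4*x - 2*y) - (-2*x) = -2*x - 2*y.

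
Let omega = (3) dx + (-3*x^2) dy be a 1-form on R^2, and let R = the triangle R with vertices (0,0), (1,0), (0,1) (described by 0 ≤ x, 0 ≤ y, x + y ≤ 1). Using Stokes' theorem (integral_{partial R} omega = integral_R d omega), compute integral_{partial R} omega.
integral_(partial R) omega = -1

Stokes: integral_partial_R omega = integral_R d omega with d omega = (∂Q/∂x - ∂P/∂y) dx ∧ dy.
  ∂Q/∂x = -6*x
  ∂P/∂y = 0
  integrand = ∂Q/∂x - ∂P/∂y = -6*x.
Integrating over R: integral_0^1 integral_0^{1-x} (-6*x) dy dx = -1.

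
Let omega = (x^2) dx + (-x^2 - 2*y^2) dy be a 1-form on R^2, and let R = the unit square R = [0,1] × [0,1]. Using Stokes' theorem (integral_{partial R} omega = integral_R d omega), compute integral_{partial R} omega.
integral_(partial R) omega = -1

Stokes: integral_partial_R omega = integral_R d omega with d omega = (∂Q/∂x - ∂P/∂y) dx ∧ dy.
  ∂Q/∂x = -2*x
  ∂P/∂y = 0
  integrand = ∂Q/∂x - ∂P/∂y = -2*x.
Integrating over R: integral_0^1 integral_0^1 (-2*x) dx dy = -1.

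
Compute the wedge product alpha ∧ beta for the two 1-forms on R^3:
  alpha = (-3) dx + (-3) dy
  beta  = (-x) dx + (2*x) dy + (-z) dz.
alpha ∧ beta = (-9*x) dx ∧ dy + (3*z) dx ∧ dz + (3*z) dy ∧ dz

Distribute the wedge, using dx_i ∧ dx_j = -dx_j ∧ dx_i and dx_i ∧ dx_i = 0. For each pair (i, j) with i < j, the coefficient of dx_i ∧ dx_j in alpha ∧ beta is (alpha_i * beta_j - alpha_j * beta_i). Collecting: alpha ∧ beta = (-9*x) dx ∧ dy + (3*z) dx ∧ dz + (3*z) dy ∧ dz.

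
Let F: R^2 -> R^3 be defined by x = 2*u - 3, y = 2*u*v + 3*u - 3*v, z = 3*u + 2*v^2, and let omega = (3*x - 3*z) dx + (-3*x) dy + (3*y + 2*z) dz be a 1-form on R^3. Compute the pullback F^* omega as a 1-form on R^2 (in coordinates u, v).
F^* omega = (6*u*v + 21*u - 9*v + 9) du + (-12*u^2 + 24*u*v^2 + 60*u*v + 36*u + 16*v^3 - 36*v^2 - 27) dv

Using F^*(f dg) = (f ∘ F) d(g ∘ F), substitute each coordinate x_i by F_i(u, v) in f_i, and replace dx_i by d F_i = (∂F_i/∂u) du + (∂F_i/∂v) dv.
  For the x component: f_1(F) = -3*u - 6*v^2 - 9; d F_1 = (2) du + (0) dv
  For the y component: f_2(F) = 9 - 6*u; d F_2 = (2*v + 3) du + (2*u - 3) dv
  For the z component: f_3(F) = 6*u*v + 15*u + 4*v^2 - 9*v; d F_3 = (3) du + (4*v) dv
Combining and collecting du, dv coefficients:
  coeff of du: 6*u*v + 21*u - 9*v + 9
  coeff of dv: -12*u^2 + 24*u*v^2 + 60*u*v + 36*u + 16*v^3 - 36*v^2 - 27
F^* omega = (6*u*v + 21*u - 9*v + 9) du + (-12*u^2 + 24*u*v^2 + 60*u*v + 36*u + 16*v^3 - 36*v^2 - 27) dv.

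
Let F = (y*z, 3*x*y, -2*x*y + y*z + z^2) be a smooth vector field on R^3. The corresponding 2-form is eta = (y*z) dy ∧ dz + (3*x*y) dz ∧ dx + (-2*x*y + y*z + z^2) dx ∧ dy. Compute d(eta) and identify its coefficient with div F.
d(eta) = (3*x + y + 2*z) dx ∧ dy ∧ dz; div F = 3*x + y + 2*z

For a 2-form in R^3 of the form above, applying d gives a 3-form with coefficient ∂P/∂x + ∂Q/∂y + ∂R/∂z:
  ∂P/∂x = 0
  ∂Q/∂y = 3*x
  ∂R/∂z = y + 2*z
Sum = 3*x + y + 2*z, which is exactly div F.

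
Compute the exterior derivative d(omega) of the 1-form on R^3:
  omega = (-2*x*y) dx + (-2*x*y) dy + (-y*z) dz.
d(omega) = (2*x - 2*y) dx ∧ dy + (-z) dy ∧ dz

For a 1-form omega = sum_i f_i dx_i, the exterior derivative is
  d(omega) = sum_{i < j} (∂f_j/∂x_i - ∂f_i/∂x_j) dx_i ∧ dx_j.
  coefficient of dx ∧ dy: ∂f_2/∂x - ∂f_1/∂y = ∂(-2*x*y)/∂x - ∂(-2*x*y)/∂y = 2*x - 2*y
  coefficient of dy ∧ dz: ∂f_3/∂y - ∂f_2/∂z = ∂(-y*z)/∂y - ∂(-2*x*y)/∂z = -z
Assembling: d(omega) = (2*x - 2*y) dx ∧ dy + (-z) dy ∧ dz.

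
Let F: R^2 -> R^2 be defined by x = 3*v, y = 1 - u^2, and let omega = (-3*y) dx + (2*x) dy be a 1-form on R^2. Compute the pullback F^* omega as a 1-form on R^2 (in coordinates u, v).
F^* omega = (-12*u*v) du + (9*u^2 - 9) dv

Using F^*(f dg) = (f ∘ F) d(g ∘ F), substitute each coordinate x_i by F_i(u, v) in f_i, and replace dx_i by d F_i = (∂F_i/∂u) du + (∂F_i/∂v) dv.
  For the x component: f_1(F) = 3*u^2 - 3; d F_1 = (0) du + (3) dv
  For the y component: f_2(F) = 6*v; d F_2 = (-2*u) du + (0) dv
Combining and collecting du, dv coefficients:
  coeff of du: -12*u*v
  coeff of dv: 9*u^2 - 9
F^* omega = (-12*u*v) du + (9*u^2 - 9) dv.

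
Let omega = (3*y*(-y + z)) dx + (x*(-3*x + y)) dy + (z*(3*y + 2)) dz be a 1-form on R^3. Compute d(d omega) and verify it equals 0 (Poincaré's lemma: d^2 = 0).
d(d omega) = 0

Step 1: d omega = sum_{i<j} (∂f_j/∂x_i - ∂f_i/∂x_j) dx_i ∧ dx_j:
  coeff of dx ∧ dy: -6*x + 7*y - 3*z
  coeff of dx ∧ dz: -3*y
  coeff of dy ∧ dz: 3*z
Step 2: Apply d again to each 2-form coefficient. The only possible 3-form in R^3 is dx ∧ dy ∧ dz, with coefficient
  ∂(coeff of dy∧dz)/∂x - ∂(coeff of dx∧dz)/∂y + ∂(coeff of dx∧dy)/∂z
  = ∂/∂x (3*z) - ∂/∂y (-3*y) + ∂/∂z (-6*x + 7*y - 3*z).
Each of these terms simplifies to sums of mixed partials that cancel in pairs. The result is 0 (by equality of mixed partials for smooth functions — Schwarz / Clairaut).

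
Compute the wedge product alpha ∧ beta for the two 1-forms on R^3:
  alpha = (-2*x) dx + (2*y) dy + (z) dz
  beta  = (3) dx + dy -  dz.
alpha ∧ beta = (-2*x - 6*y) dx ∧ dy + (2*x - 3*z) dx ∧ dz + (-2*y - z) dy ∧ dz

Distribute the wedge, using dx_i ∧ dx_j = -dx_j ∧ dx_i and dx_i ∧ dx_i = 0. For each pair (i, j) with i < j, the coefficient of dx_i ∧ dx_j in alpha ∧ beta is (alpha_i * beta_j - alpha_j * beta_i). Collecting: alpha ∧ beta = (-2*x - 6*y) dx ∧ dy + (2*x - 3*z) dx ∧ dz + (-2*y - z) dy ∧ dz.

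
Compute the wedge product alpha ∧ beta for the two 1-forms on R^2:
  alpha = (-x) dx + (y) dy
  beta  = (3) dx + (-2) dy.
alpha ∧ beta = (2*x - 3*y) dx ∧ dy

Distribute the wedge, using dx_i ∧ dx_j = -dx_j ∧ dx_i and dx_i ∧ dx_i = 0. For each pair (i, j) with i < j, the coefficient of dx_i ∧ dx_j in alpha ∧ beta is (alpha_i * beta_j - alpha_j * beta_i). Collecting: alpha ∧ beta = (2*x - 3*y) dx ∧ dy.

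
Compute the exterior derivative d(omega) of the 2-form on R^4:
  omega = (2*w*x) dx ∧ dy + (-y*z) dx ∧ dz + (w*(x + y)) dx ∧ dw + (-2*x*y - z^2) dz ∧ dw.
d(omega) = (-w + 2*x) dx ∧ dy ∧ dw + (z) dx ∧ dy ∧ dz + (-2*y) dx ∧ dz ∧ dw + (-2*x) dy ∧ dz ∧ dw

For a 2-form omega = sum_{i<j} g_{ij} dx_i ∧ dx_j, the exterior derivative is
  d(omega) = sum_{i<j} d(g_{ij}) ∧ dx_i ∧ dx_j = sum_{i<j, k} (∂g_{ij}/∂x_k) dx_k ∧ dx_i ∧ dx_j.
Expand each term, using dx_k ∧ dx_i ∧ dx_j = sgn(permutation) dx_{(a)} ∧ dx_{(b)} ∧ dx_{(c)} with (a < b < c) sorted:
  d(2*w*x) includes (∂/∂w)(2*w*x) dw = (2*x) dw, which multiplied by dx ∧ dy gives (2*x) dx ∧ dy ∧ dw
  d(-y*z) includes (∂/∂y)(-y*z) dy = (-z) dy, which multiplied by dx ∧ dz gives (z) dx ∧ dy ∧ dz
  d(w*(x + y)) includes (∂/∂y)(w*(x + y)) dy = (w) dy, which multiplied by dx ∧ dw gives (-w) dx ∧ dy ∧ dw
  d(-2*x*y - z^2) includes (∂/∂x)(-2*x*y - z^2) dx = (-2*y) dx, which multiplied by dz ∧ dw gives (-2*y) dx ∧ dz ∧ dw
  d(-2*x*y - z^2) includes (∂/∂y)(-2*x*y - z^2) dy = (-2*x) dy, which multiplied by dz ∧ dw gives (-2*x) dy ∧ dz ∧ dw
Collecting like 3-forms: d(omega) = (-w + 2*x) dx ∧ dy ∧ dw + (z) dx ∧ dy ∧ dz + (-2*y) dx ∧ dz ∧ dw + (-2*x) dy ∧ dz ∧ dw.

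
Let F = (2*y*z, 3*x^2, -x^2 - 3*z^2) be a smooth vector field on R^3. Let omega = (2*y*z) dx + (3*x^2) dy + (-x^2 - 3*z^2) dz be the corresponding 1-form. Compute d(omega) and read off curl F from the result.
d(omega) = (0) dy ∧ dz + (2*x + 2*y) dz ∧ dx + (6*x - 2*z) dx ∧ dy; curl F = (0, 2*x + 2*y, 6*x - 2*z)

d omega = sum_{i<j} (∂f_j/∂x_i - ∂f_i/∂x_j) dx_i ∧ dx_j. Under the identification (dy ∧ dz, dz ∧ dx, dx ∧ dy) ↔ (e_x, e_y, e_z), the coefficients are exactly the components of curl F. Compute:
  ∂R/∂y - ∂Q/∂z = (0) - (0) = 0
  ∂P/∂z - ∂R/∂x = (2*y) - (-2*x) = 2*x + 2*y
  ∂Q/∂x - ∂P/∂y = (6*x) - (2*z) = 6*x - 2*z.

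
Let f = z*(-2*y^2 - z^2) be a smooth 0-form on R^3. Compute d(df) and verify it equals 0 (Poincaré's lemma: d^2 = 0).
d(df) = 0

Step 1: df = sum_i (∂f/∂x_i) dx_i = (0) dx + (-4*y*z) dy + (-2*y^2 - 3*z^2) dz.
Step 2: Apply d again. Using the 1-form formula, the coefficient of dx ∧ dy in d(df) is ∂^2 f/∂x ∂y - ∂^2 f/∂y ∂x = (0) - (0) = 0 (equality of mixed partials for smooth f).
Similarly for dx ∧ dz and dy ∧ dz — all coefficients vanish. So d(df) = 0.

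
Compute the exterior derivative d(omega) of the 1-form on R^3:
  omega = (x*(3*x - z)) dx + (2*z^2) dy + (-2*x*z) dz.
d(omega) = (x - 2*z) dx ∧ dz + (-4*z) dy ∧ dz

For a 1-form omega = sum_i f_i dx_i, the exterior derivative is
  d(omega) = sum_{i < j} (∂f_j/∂x_i - ∂f_i/∂x_j) dx_i ∧ dx_j.
  coefficient of dx ∧ dz: ∂f_3/∂x - ∂f_1/∂z = ∂(-2*x*z)/∂x - ∂(x*(3*x - z))/∂z = x - 2*z
  coefficient of dy ∧ dz: ∂f_3/∂y - ∂f_2/∂z = ∂(-2*x*z)/∂y - ∂(2*z^2)/∂z = -4*z
Assembling: d(omega) = (x - 2*z) dx ∧ dz + (-4*z) dy ∧ dz.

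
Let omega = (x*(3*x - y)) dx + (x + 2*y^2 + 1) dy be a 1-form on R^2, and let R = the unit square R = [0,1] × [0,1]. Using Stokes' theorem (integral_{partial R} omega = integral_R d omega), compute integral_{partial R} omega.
integral_(partial R) omega = 3/2

Stokes: integral_partial_R omega = integral_R d omega with d omega = (∂Q/∂x - ∂P/∂y) dx ∧ dy.
  ∂Q/∂x = 1
  ∂P/∂y = -x
  integrand = ∂Q/∂x - ∂P/∂y = x + 1.
Integrating over R: integral_0^1 integral_0^1 (x + 1) dx dy = 3/2.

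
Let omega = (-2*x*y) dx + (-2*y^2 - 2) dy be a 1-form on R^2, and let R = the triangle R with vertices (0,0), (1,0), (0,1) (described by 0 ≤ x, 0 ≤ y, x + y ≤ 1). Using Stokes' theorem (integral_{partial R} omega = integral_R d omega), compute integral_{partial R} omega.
integral_(partial R) omega = 1/3

Stokes: integral_partial_R omega = integral_R d omega with d omega = (∂Q/∂x - ∂P/∂y) dx ∧ dy.
  ∂Q/∂x = 0
  ∂P/∂y = -2*x
  integrand = ∂Q/∂x - ∂P/∂y = 2*x.
Integrating over R: integral_0^1 integral_0^{1-x} (2*x) dy dx = 1/3.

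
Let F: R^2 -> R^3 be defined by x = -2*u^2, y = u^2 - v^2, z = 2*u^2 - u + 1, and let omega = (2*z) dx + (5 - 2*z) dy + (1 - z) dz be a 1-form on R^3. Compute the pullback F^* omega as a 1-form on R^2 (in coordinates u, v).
F^* omega = (u*(-32*u^2 + 18*u - 3)) du + (2*v*(4*u^2 - 2*u - 3)) dv

Using F^*(f dg) = (f ∘ F) d(g ∘ F), substitute each coordinate x_i by F_i(u, v) in f_i, and replace dx_i by d F_i = (∂F_i/∂u) du + (∂F_i/∂v) dv.
  For the x component: f_1(F) = 4*u^2 - 2*u + 2; d F_1 = (-4*u) du + (0) dv
  For the y component: f_2(F) = -4*u^2 + 2*u + 3; d F_2 = (2*u) du + (-2*v) dv
  For the z component: f_3(F) = u*(1 - 2*u); d F_3 = (4*u - 1) du + (0) dv
Combining and collecting du, dv coefficients:
  coeff of du: u*(-32*u^2 + 18*u - 3)
  coeff of dv: 2*v*(4*u^2 - 2*u - 3)
F^* omega = (u*(-32*u^2 + 18*u - 3)) du + (2*v*(4*u^2 - 2*u - 3)) dv.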